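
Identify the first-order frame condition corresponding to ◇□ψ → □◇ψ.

convergence

Suppose ◇□ψ→□◇ψ is valid. Take Rxy, Rxz and set V(ψ)={w : Ryw}. Then □ψ at y so ◇□ψ at x, so □◇ψ at x, so ◇ψ at z, giving w with Rzw and Ryw.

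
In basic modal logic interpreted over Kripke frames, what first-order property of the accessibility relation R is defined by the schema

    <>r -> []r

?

This is the CD axiom.
It corresponds to partial functionality: forall x forall y forall z (Rxy & Rxz -> y = z).

partial functionality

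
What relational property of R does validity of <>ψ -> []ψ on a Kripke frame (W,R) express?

Suppose ◇ψ→□ψ is valid. Take Rxy, Rxz and set V(ψ)={y}. Then ◇ψ at x, so □ψ at x, so ψ at z, i.e. z=y.

partial functionality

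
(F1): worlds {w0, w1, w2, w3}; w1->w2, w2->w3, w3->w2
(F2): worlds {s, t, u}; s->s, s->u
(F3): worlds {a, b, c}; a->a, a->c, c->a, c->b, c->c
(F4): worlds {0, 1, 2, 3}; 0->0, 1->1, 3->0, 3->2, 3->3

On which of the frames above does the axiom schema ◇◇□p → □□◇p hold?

(F1)

The schema corresponds to a generalized confluence (Geach) condition: ∀x ∀y ∀z ((xR²y ∧ xR²z) → ∃w (yRw ∧ zRw)).
(F1): ✓.
(F2): fails — sR²s, sR²u but no w with sRw and uRw.
(F3): fails — aR²a, aR²b but no w with aRw and bRw.
(F4): fails — 3R²0, 3R²2 but no w with 0Rw and 2Rw.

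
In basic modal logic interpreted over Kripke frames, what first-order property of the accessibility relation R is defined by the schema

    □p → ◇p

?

Seriality

Suppose □p→◇p is valid. At any x set V(p)=W. Then □p at x, so ◇p at x, so x has a successor.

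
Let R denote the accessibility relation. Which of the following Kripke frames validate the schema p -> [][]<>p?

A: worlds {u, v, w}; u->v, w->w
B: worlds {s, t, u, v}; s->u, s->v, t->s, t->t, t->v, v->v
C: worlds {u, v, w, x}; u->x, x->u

Frame correspondent (Sahlqvist): forall x forall z (x R^2 z -> exists w (x = w & zRw)) — i.e. a generalized confluence (Geach) condition.
A: ✓.
B: fails — sR²v but no w with s=w and vRw.
C: fails — uR²u but no t with u=t and uRt.

A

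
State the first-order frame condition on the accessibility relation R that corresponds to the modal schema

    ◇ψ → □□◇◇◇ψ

This is a Sahlqvist (Geach-type) schema ◇^1□^0ψ → □^2◇^3ψ.
First-order correspondent: ∀x ∀y ∀z ((xRy ∧ xR²z) → ∃w (y = w ∧ zR³w)).

∀x ∀y ∀z ((xRy ∧ xR²z) → ∃w (y = w ∧ zR³w))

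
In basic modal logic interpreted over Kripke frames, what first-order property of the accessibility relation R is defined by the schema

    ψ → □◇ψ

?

Symmetry

This is the B axiom.
Its frame correspondent is symmetry — ∀x ∀y (Rxy → Ryx).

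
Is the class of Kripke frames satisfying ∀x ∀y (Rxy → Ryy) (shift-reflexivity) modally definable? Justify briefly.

Yes — defined by □(□r → r)

This is a Sahlqvist condition; the T□ axiom □(□r → r) defines it.
Suppose □(□r→r) is valid. Take Rxy and set V(r)={w : Ryw}. Then at y, □r holds; since □(□r→r) at x, □r→r at y, so r at y, i.e. Ryy.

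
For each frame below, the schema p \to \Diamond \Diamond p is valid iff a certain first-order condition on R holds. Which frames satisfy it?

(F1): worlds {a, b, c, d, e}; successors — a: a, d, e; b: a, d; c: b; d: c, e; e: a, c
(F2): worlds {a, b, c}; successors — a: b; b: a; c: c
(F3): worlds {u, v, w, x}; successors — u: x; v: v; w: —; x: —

This is the axiom for a generalized confluence (Geach) condition; its first-order frame correspondent is \forall x \exists w (x = w \wedge x R^2 w).
(F1): fails — at b but no w with b=w and bR²w.
(F2): condition met.
(F3): fails — at u but no t with u=t and uR²t.
Valid on: (F2).

(F2)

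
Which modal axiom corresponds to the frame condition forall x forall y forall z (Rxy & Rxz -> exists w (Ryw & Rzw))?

◇□q → □◇q

A defining formula is ◇□q → □◇q (the .2 axiom).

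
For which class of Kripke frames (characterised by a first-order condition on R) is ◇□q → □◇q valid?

This is the .2 axiom.
Its frame correspondent is convergence — ∀x ∀y ∀z (Rxy ∧ Rxz → ∃w (Ryw ∧ Rzw)).

convergence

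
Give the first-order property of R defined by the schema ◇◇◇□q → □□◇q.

This is a Sahlqvist (Geach-type) schema ◇^3□^1q → □^2◇^1q.
Minimal-valuation argument: fix x; take any y with xR^3y and any z with xR^2z. Set V(q) to the set of worlds R-reachable from y in exactly 1 step. Then □^1q holds at y, so the antecedent holds at x; validity forces ◇^1q at z, giving a w with zR^1w and yR^1w.
First-order correspondent: ∀x ∀y ∀z ((xR³y ∧ xR²z) → ∃w (yRw ∧ zRw)).

∀x ∀y ∀z ((xR³y ∧ xR²z) → ∃w (yRw ∧ zRw))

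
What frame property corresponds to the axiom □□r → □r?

density: ∀x ∀y (Rxy → ∃z (Rxz ∧ Rzy))

Suppose □□r→□r is valid. Take Rxy and set V(r)={w : xR²w}. Then □□r at x, so □r at x, so r at y, i.e. ∃z(Rxz∧Rzy).
Conversely, any frame satisfying ∀x ∀y (Rxy → ∃z (Rxz ∧ Rzy)) validates the schema.
Frame condition: ∀x ∀y (Rxy → ∃z (Rxz ∧ Rzy)).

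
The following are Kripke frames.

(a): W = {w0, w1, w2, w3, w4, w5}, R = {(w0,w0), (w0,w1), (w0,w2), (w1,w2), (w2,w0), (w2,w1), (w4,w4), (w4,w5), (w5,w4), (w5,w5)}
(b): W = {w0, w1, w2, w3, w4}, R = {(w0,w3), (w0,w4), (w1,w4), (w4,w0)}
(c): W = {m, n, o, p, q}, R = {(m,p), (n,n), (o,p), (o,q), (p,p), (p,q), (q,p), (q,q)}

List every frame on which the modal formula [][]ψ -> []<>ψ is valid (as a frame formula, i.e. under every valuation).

This is the axiom for a generalized confluence (Geach) condition; its first-order frame correspondent is forall x forall z (xRz -> exists w (x R^2 w & zRw)).
(a): ✓.
(b): fails — w0Rw3 but no w with w0R²w and w3Rw.
(c): ✓.
Valid on: (a), (c).

(a), (c)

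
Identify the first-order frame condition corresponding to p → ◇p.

This is a form of the T axiom.
It corresponds to reflexivity: ∀x Rxx.

reflexivity: ∀x Rxx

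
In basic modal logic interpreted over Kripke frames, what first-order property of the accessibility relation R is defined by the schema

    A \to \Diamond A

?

Replacing A by ¬A and contraposing gives the equivalent schema □A → A.
Suppose □A→A is valid. At any x set V(A)={w : Rxw}. Then □A holds at x, so A holds at x, i.e. Rxx.

Reflexivity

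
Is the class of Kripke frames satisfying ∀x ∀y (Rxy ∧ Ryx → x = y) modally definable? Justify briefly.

Not definable by any modal formula

If a class were modally definable it would be closed under surjective bounded morphisms (Goldblatt–Thomason).
The 4-cycle (worlds s,t,u,v with s→t→u→v→s) is antisymmetric. Sending even-indexed worlds to a and odd-indexed worlds to b is a surjective bounded morphism onto the two-world frame with a↔b, which is not antisymmetric.
Hence antisymmetry is not modally definable.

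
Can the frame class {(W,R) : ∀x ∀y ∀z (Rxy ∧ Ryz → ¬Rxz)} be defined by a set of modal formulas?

Not modally definable

If a class were modally definable it would be closed under surjective bounded morphisms (Goldblatt–Thomason).
The 5-cycle (worlds w0,w1,w2,w3,w4 with w0→w1→w2→w3→w4→w0) is intransitive. Mapping every world to a single reflexive point • is a surjective bounded morphism; the reflexive point is not intransitive (R••∧R•• but R••).
Hence intransitivity is not modally definable.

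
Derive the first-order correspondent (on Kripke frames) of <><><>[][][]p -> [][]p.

forall x forall y forall z ((x R^3 y & x R^2 z) -> exists w (y R^3 w & z = w))

This is a Sahlqvist (Geach-type) schema ◇^3□^3p → □^2◇^0p.
Minimal-valuation argument: fix x; take any y with xR^3y and any z with xR^2z. Set V(p) to the set of worlds R-reachable from y in exactly 3 steps. Then □^3p holds at y, so the antecedent holds at x; validity forces ◇^0p at z, giving a w with zR^0w and yR^3w.
First-order correspondent: forall x forall y forall z ((x R^3 y & x R^2 z) -> exists w (y R^3 w & z = w)).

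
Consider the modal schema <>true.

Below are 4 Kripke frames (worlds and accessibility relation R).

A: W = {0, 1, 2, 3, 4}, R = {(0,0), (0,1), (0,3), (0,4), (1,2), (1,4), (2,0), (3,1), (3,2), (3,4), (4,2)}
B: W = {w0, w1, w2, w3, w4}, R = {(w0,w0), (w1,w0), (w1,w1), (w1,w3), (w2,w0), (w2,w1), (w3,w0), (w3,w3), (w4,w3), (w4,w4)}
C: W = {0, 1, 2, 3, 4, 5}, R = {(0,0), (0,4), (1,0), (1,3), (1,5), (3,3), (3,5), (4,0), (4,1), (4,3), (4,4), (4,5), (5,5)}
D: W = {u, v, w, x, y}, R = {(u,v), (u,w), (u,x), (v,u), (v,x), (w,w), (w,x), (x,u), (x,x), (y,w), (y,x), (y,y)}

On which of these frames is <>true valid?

A, B, D

Frame correspondent (Sahlqvist): forall x exists y Rxy — i.e. seriality.
A: ✓.
B: ✓.
C: fails — world 2 has no successor.
D: ✓.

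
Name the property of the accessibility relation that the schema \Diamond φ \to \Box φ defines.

partial functionality

Suppose ◇φ→□φ is valid. Take Rxy, Rxz and set V(φ)={y}. Then ◇φ at x, so □φ at x, so φ at z, i.e. z=y.
Conversely, on a frame with partial functionality the schema holds at every world under every valuation.
Frame condition: \forall x \forall y \forall z (Rxy \wedge Rxz \to y = z).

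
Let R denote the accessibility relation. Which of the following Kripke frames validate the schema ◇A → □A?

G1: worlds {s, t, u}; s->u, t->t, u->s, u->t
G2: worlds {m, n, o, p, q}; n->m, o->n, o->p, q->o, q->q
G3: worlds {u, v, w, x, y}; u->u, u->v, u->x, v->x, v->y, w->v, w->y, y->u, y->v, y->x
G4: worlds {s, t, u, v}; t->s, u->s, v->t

The schema corresponds to partial functionality: ∀x ∀y ∀z (Rxy ∧ Rxz → y = z).
G1: fails — u sees both s and t.
G2: fails — o sees both n and p.
G3: fails — u sees both u and v.
G4: ✓.
Valid on: G4.

G4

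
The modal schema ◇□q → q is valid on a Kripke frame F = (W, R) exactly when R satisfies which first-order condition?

Equivalently (dual form): q → □◇q.
Suppose q→□◇q is valid. Take Rxy and set V(q)={x}. Then q at x, so □◇q at x, so ◇q at y, so some z with Ryz has q; z=x, i.e. Ryx.

symmetry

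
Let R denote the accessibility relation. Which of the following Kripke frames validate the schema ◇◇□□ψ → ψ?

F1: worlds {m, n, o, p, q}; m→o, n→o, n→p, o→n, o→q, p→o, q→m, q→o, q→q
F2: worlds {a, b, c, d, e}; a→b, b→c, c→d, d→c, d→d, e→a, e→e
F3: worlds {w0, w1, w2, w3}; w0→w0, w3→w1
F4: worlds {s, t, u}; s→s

The schema corresponds to a generalized confluence (Geach) condition: ∀x ∀y (xR²y → ∃w (yR²w ∧ x = w)).
F1: fails — mR²n but no w with nR²w and m=w.
F2: fails — aR²c but no w with cR²w and a=w.
F3: condition met.
F4: condition met.

F3, F4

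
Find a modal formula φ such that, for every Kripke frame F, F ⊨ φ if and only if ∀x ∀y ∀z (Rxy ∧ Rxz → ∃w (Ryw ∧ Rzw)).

A defining formula is ◇□q → □◇q (the .2 axiom).

◇□q → □◇q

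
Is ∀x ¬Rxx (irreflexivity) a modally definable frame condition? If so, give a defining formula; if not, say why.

Any modally definable frame class is closed under surjective bounded morphisms.
The 4-cycle (worlds s,t,u,v with s→t→u→v→s) is irreflexive, and the map sending every world to a single reflexive point • is a surjective bounded morphism (forth: every edge maps to (•,•); back: every world has a successor). So any modal formula valid on the 4-cycle is also valid on the reflexive point, which is not irreflexive.
Hence irreflexivity is not modally definable.

No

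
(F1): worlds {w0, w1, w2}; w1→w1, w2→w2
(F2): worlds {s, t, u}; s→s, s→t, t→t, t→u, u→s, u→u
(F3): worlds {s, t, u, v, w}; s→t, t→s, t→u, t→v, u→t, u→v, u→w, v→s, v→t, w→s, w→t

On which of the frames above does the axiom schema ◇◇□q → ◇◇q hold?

Frame correspondent (Sahlqvist): ∀x ∀y (xR²y → ∃w (yRw ∧ xR²w)) — i.e. a generalized confluence (Geach) condition.
(F1): ✓.
(F2): ✓.
(F3): fails — sR²s but no w* with sRw* and sR²w*.
Valid on: (F1), (F2).

(F1), (F2)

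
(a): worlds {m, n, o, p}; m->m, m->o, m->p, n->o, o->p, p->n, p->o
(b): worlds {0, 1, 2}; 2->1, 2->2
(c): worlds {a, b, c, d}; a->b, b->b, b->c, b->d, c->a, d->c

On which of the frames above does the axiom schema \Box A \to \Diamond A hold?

(a), (c)

The schema corresponds to seriality: \forall x \exists y Rxy.
(a): satisfies the condition.
(b): fails — world 0 has no successor.
(c): satisfies the condition.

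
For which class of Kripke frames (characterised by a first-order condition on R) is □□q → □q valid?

Density

Suppose □□q→□q is valid. Take Rxy and set V(q)={w : xR²w}. Then □□q at x, so □q at x, so q at y, i.e. ∃z(Rxz∧Rzy).
The converse is a direct semantic check.
So the correspondent is density.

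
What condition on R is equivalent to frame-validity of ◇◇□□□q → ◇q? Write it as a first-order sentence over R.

This is a Sahlqvist (Geach-type) schema ◇^2□^3q → □^0◇^1q.
Minimal-valuation argument: fix x; take any y with xR^2y and any z with xR^0z. Set V(q) to the set of worlds R-reachable from y in exactly 3 steps. Then □^3q holds at y, so the antecedent holds at x; validity forces ◇^1q at z, giving a w with zR^1w and yR^3w.
First-order correspondent: ∀x ∀y (xR²y → ∃w (yR³w ∧ xRw)).

∀x ∀y (xR²y → ∃w (yR³w ∧ xRw))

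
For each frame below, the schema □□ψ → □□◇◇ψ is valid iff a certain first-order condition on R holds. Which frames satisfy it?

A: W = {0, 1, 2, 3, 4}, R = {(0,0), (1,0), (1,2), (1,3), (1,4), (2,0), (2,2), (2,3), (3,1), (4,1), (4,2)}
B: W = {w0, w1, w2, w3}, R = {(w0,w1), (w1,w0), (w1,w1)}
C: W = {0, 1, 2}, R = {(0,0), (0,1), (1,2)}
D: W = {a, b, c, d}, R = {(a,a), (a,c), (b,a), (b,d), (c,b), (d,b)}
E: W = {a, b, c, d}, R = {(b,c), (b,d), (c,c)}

A, B, D, E

Frame correspondent (Sahlqvist): ∀x ∀z (xR²z → ∃w (xR²w ∧ zR²w)) — i.e. a generalized confluence (Geach) condition.
A: ✓.
B: ✓.
C: fails — 0R²1 but no w with 0R²w and 1R²w.
D: ✓.
E: ✓.
Valid on: A, B, D, E.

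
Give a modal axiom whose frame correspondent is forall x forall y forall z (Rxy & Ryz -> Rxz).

□ψ → □□ψ

This is transitivity; the standard corresponding axiom is 4: □ψ → □□ψ.
Suppose □ψ→□□ψ is valid. Take Rxy, Ryz and set V(ψ)={w : Rxw}. Then □ψ at x, so □□ψ at x, so □ψ at y, so ψ at z, i.e. Rxz.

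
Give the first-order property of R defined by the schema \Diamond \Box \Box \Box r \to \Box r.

This is a Sahlqvist (Geach-type) schema ◇^1□^3r → □^1◇^0r.
First-order correspondent: \forall x \forall y \forall z ((xRy \wedge xRz) \to \exists w (y R^3 w \wedge z = w)).

\forall x \forall y \forall z ((xRy \wedge xRz) \to \exists w (y R^3 w \wedge z = w))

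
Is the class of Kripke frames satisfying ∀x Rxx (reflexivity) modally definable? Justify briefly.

Definable; □q → q defines it

Yes: it is reflexivity, defined by the T schema □q → q.
Suppose □q→q is valid. At any x set V(q)={w : Rxw}. Then □q holds at x, so q holds at x, i.e. Rxx.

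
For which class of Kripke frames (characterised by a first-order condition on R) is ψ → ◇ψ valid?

Replacing ψ by ¬ψ and contraposing gives the equivalent schema □ψ → ψ.
Suppose □ψ→ψ is valid. At any x set V(ψ)={w : Rxw}. Then □ψ holds at x, so ψ holds at x, i.e. Rxx.
Conversely, on a frame with reflexivity the schema holds at every world under every valuation.
So the correspondent is reflexivity.

reflexivity: ∀x Rxx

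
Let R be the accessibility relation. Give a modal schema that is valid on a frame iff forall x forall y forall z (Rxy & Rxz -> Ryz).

◇p → □◇p

A defining formula is ◇p → □◇p (the 5 axiom).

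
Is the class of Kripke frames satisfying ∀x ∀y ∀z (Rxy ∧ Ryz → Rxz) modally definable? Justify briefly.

This is a Sahlqvist condition; the 4 axiom □q → □□q defines it.
Suppose □q→□□q is valid. Take Rxy, Ryz and set V(q)={w : Rxw}. Then □q at x, so □□q at x, so □q at y, so q at z, i.e. Rxz.

Definable; □q → □□q defines it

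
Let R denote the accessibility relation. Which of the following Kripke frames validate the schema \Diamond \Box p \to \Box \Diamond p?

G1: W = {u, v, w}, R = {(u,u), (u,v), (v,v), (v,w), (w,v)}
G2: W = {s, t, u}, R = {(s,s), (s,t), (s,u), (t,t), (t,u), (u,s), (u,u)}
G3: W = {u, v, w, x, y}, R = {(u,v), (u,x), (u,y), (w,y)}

G1, G2

The schema corresponds to convergence: \forall x \forall y \forall z (Rxy \wedge Rxz \to \exists w (Ryw \wedge Rzw)).
G1: satisfies the condition.
G2: satisfies the condition.
G3: fails — Ruv and Ruv but v and v have no common successor.
Valid on: G1, G2.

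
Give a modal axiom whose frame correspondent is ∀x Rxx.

A defining formula is □p → p (the T axiom).

□p → p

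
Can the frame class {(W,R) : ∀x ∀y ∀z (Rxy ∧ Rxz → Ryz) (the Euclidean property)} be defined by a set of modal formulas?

This is a Sahlqvist condition; the 5 axiom ◇p → □◇p defines it.
Suppose ◇p→□◇p is valid. Take Rxy, Rxz and set V(p)={y}. Then ◇p at x, so □◇p at x, so ◇p at z, so some w with Rzw has p; w=y, i.e. Rzy. By symmetry of the argument, Ryz.

Yes — defined by ◇p → □◇p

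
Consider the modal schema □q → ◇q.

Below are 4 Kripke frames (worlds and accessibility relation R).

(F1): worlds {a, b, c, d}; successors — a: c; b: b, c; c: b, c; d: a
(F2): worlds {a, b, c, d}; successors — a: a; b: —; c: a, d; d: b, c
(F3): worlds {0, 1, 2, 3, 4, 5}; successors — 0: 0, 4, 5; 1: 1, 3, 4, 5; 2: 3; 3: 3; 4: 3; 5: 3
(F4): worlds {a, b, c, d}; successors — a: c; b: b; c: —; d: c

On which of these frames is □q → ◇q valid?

The schema corresponds to seriality: ∀x ∃y Rxy.
(F1): satisfies the condition.
(F2): fails — world b has no successor.
(F3): satisfies the condition.
(F4): fails — world c has no successor.

(F1), (F3)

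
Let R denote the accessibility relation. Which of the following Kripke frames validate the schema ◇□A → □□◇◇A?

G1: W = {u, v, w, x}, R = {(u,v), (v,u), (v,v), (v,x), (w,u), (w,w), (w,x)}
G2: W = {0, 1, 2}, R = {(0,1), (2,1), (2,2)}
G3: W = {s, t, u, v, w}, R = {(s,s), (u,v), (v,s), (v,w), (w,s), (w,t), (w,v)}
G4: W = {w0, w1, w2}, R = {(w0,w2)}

G4

Frame correspondent (Sahlqvist): ∀x ∀y ∀z ((xRy ∧ xR²z) → ∃w (yRw ∧ zR²w)) — i.e. a generalized confluence (Geach) condition.
G1: fails — uRv, uR²x but no t with vRt and xR²t.
G2: fails — 2R1, 2R²1 but no w with 1Rw and 1R²w.
G3: fails — vRs, vR²t but no w* with sRw* and tR²w*.
G4: condition met.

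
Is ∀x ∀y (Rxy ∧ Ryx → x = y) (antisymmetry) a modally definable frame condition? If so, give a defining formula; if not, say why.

No

If a class were modally definable it would be closed under surjective bounded morphisms (Goldblatt–Thomason).
The 8-cycle (worlds 0,1,2,3,4,5,6,7 with 0→1→2→3→4→5→6→7→0) is antisymmetric. Sending even-indexed worlds to s and odd-indexed worlds to t is a surjective bounded morphism onto the two-world frame with s↔t, which is not antisymmetric.
So no modal formula (or set of formulas) defines exactly the antisymmetric frames.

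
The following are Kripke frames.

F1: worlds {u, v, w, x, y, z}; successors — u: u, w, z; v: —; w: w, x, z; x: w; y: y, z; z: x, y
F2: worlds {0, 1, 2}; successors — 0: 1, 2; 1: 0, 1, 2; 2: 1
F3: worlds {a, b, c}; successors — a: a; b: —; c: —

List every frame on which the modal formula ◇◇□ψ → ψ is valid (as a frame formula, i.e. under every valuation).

F3

The schema corresponds to a generalized confluence (Geach) condition: ∀x ∀y (xR²y → ∃w (yRw ∧ x = w)).
F1: fails — uR²w but no t with wRt and u=t.
F2: fails — 0R²0 but no w with 0Rw and 0=w.
F3: condition met.
Valid on: F3.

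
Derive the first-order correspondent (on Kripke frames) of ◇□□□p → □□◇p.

This is a Sahlqvist (Geach-type) schema ◇^1□^3p → □^2◇^1p.
Minimal-valuation argument: fix x; take any y with xR^1y and any z with xR^2z. Set V(p) to the set of worlds R-reachable from y in exactly 3 steps. Then □^3p holds at y, so the antecedent holds at x; validity forces ◇^1p at z, giving a w with zR^1w and yR^3w.
First-order correspondent: ∀x ∀y ∀z ((xRy ∧ xR²z) → ∃w (yR³w ∧ zRw)).

∀x ∀y ∀z ((xRy ∧ xR²z) → ∃w (yR³w ∧ zRw))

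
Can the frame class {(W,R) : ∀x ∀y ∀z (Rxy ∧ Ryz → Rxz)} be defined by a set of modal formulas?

This is a Sahlqvist condition; the 4 axiom □q → □□q defines it.
Suppose □q→□□q is valid. Take Rxy, Ryz and set V(q)={w : Rxw}. Then □q at x, so □□q at x, so □q at y, so q at z, i.e. Rxz.

Definable; □q → □□q defines it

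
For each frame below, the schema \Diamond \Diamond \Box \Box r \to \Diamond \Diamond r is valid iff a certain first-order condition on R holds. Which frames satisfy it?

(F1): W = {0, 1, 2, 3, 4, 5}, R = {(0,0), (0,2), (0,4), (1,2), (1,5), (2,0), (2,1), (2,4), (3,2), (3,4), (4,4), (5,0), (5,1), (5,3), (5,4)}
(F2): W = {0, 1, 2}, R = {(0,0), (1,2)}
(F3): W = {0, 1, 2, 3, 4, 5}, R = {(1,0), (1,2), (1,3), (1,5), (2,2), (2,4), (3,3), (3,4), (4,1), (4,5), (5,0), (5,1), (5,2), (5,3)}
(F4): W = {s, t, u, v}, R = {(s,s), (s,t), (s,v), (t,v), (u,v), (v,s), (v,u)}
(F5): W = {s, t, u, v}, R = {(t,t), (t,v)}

This is the axiom for a generalized confluence (Geach) condition; its first-order frame correspondent is \forall x \forall y (x R^2 y \to \exists w (y R^2 w \wedge x R^2 w)).
(F1): holds.
(F2): holds.
(F3): fails — 1R²0 but no w with 0R²w and 1R²w.
(F4): holds.
(F5): fails — tR²v but no w with vR²w and tR²w.
Valid on: (F1), (F2), (F4).

(F1), (F2), (F4)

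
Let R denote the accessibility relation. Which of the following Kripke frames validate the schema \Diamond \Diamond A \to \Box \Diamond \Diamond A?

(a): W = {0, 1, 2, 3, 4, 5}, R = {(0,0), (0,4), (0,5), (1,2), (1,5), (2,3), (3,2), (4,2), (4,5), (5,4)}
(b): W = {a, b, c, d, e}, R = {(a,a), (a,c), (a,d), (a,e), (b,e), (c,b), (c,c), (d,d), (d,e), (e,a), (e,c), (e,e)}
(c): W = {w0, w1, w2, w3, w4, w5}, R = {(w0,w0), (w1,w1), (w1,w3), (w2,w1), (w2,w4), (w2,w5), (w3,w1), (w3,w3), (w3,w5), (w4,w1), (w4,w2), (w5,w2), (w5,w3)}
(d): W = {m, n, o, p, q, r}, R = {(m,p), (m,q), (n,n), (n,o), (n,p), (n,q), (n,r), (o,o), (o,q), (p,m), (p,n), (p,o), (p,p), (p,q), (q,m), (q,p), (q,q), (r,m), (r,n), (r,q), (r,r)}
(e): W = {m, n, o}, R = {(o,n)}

(e)

Frame correspondent (Sahlqvist): \forall x \forall y \forall z ((x R^2 y \wedge xRz) \to \exists w (y = w \wedge z R^2 w)) — i.e. a generalized confluence (Geach) condition.
(a): fails — 0R²0, 0R4 but no w with 0=w and 4R²w.
(b): fails — aR²a, aRc but no w with a=w and cR²w.
(c): fails — w2R²w2, w2Rw1 but no w with w2=w and w1R²w.
(d): fails — nR²n, nRo but no w with n=w and oR²w.
(e): condition met.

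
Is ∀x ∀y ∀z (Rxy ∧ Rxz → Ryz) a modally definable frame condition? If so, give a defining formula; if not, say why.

Yes: it is the Euclidean property, defined by the 5 schema ◇p → □◇p.
Suppose ◇p→□◇p is valid. Take Rxy, Rxz and set V(p)={y}. Then ◇p at x, so □◇p at x, so ◇p at z, so some w with Rzw has p; w=y, i.e. Rzy. By symmetry of the argument, Ryz.

Definable; ◇p → □◇p defines it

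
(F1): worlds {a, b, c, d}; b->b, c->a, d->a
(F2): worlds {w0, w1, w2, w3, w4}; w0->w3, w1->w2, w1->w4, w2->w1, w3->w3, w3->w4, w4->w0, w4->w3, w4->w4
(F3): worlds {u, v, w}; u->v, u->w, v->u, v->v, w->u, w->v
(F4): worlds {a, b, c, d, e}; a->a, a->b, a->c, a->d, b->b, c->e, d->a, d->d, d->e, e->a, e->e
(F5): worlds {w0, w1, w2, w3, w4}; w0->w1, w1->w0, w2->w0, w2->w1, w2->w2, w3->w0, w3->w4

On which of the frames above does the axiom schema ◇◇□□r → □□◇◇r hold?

The schema corresponds to a generalized confluence (Geach) condition: ∀x ∀y ∀z ((xR²y ∧ xR²z) → ∃w (yR²w ∧ zR²w)).
(F1): condition met.
(F2): condition met.
(F3): condition met.
(F4): fails — aR²b, aR²c but no w with bR²w and cR²w.
(F5): fails — w2R²w0, w2R²w1 but no w with w0R²w and w1R²w.

(F1), (F2), (F3)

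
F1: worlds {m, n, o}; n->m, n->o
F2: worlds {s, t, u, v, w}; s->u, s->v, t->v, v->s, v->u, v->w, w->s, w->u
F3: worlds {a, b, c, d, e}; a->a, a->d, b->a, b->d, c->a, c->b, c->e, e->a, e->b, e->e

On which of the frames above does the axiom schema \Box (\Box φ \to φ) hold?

none

Frame correspondent (Sahlqvist): \forall x \forall y (Rxy \to Ryy) — i.e. shift-reflexivity.
F1: fails — Rno but not Roo.
F2: fails — Rtv but not Rvv.
F3: fails — Reb but not Rbb.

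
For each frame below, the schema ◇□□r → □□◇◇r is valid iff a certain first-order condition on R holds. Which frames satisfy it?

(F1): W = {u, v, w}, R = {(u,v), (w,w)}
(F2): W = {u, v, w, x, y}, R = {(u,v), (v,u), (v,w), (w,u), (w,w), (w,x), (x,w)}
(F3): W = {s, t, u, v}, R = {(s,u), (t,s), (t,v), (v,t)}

Frame correspondent (Sahlqvist): ∀x ∀y ∀z ((xRy ∧ xR²z) → ∃w (yR²w ∧ zR²w)) — i.e. a generalized confluence (Geach) condition.
(F1): holds.
(F2): holds.
(F3): fails — tRs, tR²t but no w with sR²w and tR²w.
Valid on: (F1), (F2).

(F1), (F2)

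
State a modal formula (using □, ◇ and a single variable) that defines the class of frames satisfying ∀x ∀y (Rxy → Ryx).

The condition is symmetry. The B schema q → □◇q defines it.
Suppose q→□◇q is valid. Take Rxy and set V(q)={x}. Then q at x, so □◇q at x, so ◇q at y, so some z with Ryz has q; z=x, i.e. Ryx.

q → □◇q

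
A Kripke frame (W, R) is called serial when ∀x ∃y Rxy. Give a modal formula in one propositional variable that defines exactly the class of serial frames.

The condition is seriality. The D schema □ψ → ◇ψ defines it.
Suppose □ψ→◇ψ is valid. At any x set V(ψ)=W. Then □ψ at x, so ◇ψ at x, so x has a successor.

□ψ → ◇ψ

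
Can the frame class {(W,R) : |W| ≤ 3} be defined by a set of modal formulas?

Any modally definable frame class is closed under disjoint unions.
Any modal formula valid on each of 4 disjoint one-world frames is valid on their disjoint union (validity is preserved under disjoint unions). Each one-world frame has |W|=1≤3, but the union has |W|=4.
So no modal formula (or set of formulas) defines exactly the |W|≤3 frames.

Not modally definable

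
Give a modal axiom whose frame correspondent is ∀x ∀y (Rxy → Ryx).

ψ → □◇ψ

This is symmetry; the standard corresponding axiom is B: ψ → □◇ψ.
Suppose ψ→□◇ψ is valid. Take Rxy and set V(ψ)={x}. Then ψ at x, so □◇ψ at x, so ◇ψ at y, so some z with Ryz has ψ; z=x, i.e. Ryx.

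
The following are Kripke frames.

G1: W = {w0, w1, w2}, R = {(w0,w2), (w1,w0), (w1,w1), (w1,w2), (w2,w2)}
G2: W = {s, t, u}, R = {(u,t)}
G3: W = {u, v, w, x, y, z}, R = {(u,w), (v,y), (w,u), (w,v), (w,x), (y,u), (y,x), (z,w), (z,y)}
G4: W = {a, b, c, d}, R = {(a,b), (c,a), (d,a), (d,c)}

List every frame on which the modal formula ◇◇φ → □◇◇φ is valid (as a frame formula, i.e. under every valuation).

G2

This is the axiom for a generalized confluence (Geach) condition; its first-order frame correspondent is ∀x ∀y ∀z ((xR²y ∧ xRz) → ∃w (y = w ∧ zR²w)).
G1: fails — w1R²w0, w1Rw0 but no w with w0=w and w0R²w.
G2: ✓.
G3: fails — uR²u, uRw but no t with u=t and wR²t.
G4: fails — cR²b, cRa but no w with b=w and aR²w.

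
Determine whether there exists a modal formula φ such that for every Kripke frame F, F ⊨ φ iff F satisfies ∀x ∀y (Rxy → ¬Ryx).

Not definable by any modal formula

If a class were modally definable it would be closed under surjective bounded morphisms (Goldblatt–Thomason).
The 3-cycle (worlds w0,w1,w2 with w0→w1→w2→w0) is asymmetric. Mapping every world to a single reflexive point • is a surjective bounded morphism, and the reflexive point is not asymmetric (R•• but asymmetry requires ¬R••).
So no modal formula (or set of formulas) defines exactly the asymmetric frames.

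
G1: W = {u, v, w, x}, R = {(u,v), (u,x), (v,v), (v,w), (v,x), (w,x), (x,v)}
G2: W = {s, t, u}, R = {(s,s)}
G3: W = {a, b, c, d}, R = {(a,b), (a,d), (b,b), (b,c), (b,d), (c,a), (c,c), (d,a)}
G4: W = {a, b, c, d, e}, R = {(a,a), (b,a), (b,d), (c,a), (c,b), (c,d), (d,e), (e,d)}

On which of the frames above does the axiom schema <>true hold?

This is the axiom for seriality; its first-order frame correspondent is forall x exists y Rxy.
G1: condition met.
G2: fails — world t has no successor.
G3: condition met.
G4: condition met.
Valid on: G1, G3, G4.

G1, G3, G4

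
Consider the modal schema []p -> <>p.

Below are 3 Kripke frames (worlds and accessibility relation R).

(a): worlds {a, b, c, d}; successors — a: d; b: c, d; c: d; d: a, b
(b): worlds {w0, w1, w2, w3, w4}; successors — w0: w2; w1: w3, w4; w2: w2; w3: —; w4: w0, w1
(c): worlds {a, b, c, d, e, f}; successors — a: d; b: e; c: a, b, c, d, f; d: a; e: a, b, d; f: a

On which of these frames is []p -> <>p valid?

(a), (c)

This is the axiom for seriality; its first-order frame correspondent is forall x exists y Rxy.
(a): condition met.
(b): fails — world w3 has no successor.
(c): condition met.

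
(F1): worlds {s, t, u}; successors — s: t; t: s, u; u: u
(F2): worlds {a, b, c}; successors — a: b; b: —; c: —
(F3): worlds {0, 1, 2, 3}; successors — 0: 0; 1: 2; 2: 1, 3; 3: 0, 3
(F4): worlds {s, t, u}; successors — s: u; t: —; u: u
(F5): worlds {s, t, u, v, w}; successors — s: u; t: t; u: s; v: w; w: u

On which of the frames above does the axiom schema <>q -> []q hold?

The schema corresponds to partial functionality: forall x forall y forall z (Rxy & Rxz -> y = z).
(F1): fails — t sees both s and u.
(F2): holds.
(F3): fails — 2 sees both 1 and 3.
(F4): holds.
(F5): holds.

(F2), (F4), (F5)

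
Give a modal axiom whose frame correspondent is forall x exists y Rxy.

A defining formula is □q → ◇q (the D axiom).

□q → ◇q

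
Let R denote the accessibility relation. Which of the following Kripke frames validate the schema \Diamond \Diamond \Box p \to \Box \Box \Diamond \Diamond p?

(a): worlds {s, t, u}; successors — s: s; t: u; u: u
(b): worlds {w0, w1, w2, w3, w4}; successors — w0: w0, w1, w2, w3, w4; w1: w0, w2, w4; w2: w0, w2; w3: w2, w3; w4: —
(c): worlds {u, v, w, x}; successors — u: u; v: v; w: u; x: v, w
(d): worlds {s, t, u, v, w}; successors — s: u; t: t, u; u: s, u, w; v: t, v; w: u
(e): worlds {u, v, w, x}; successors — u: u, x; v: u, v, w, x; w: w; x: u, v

(a)

Frame correspondent (Sahlqvist): \forall x \forall y \forall z ((x R^2 y \wedge x R^2 z) \to \exists w (yRw \wedge z R^2 w)) — i.e. a generalized confluence (Geach) condition.
(a): condition met.
(b): fails — w0R²w0, w0R²w4 but no w with w0Rw and w4R²w.
(c): fails — xR²u, xR²v but no t with uRt and vR²t.
(d): fails — vR²v, vR²u but no w* with vRw* and uR²w*.
(e): fails — vR²u, vR²w but no t with uRt and wR²t.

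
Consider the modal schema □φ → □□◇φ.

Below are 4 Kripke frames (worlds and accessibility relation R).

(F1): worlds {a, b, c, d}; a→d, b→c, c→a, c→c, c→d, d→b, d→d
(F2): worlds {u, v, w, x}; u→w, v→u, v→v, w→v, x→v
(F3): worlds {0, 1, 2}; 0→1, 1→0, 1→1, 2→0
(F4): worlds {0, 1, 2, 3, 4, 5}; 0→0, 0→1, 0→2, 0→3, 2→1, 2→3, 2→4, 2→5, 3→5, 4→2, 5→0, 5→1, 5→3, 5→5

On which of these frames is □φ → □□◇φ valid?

Frame correspondent (Sahlqvist): ∀x ∀z (xR²z → ∃w (xRw ∧ zRw)) — i.e. a generalized confluence (Geach) condition.
(F1): fails — aR²b but no w with aRw and bRw.
(F2): fails — uR²v but no t with uRt and vRt.
(F3): condition met.
(F4): fails — 0R²1 but no w with 0Rw and 1Rw.

(F3)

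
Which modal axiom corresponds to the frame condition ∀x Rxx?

□r → r

The condition is reflexivity. The T schema □r → r defines it.
Suppose □r→r is valid. At any x set V(r)={w : Rxw}. Then □r holds at x, so r holds at x, i.e. Rxx.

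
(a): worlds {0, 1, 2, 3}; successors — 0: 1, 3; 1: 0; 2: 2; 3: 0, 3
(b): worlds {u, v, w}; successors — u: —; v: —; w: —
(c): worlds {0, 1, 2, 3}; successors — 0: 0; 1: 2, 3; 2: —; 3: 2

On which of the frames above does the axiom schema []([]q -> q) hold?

(b)

Frame correspondent (Sahlqvist): forall x forall y (Rxy -> Ryy) — i.e. shift-reflexivity.
(a): fails — R10 but not R00.
(b): condition met.
(c): fails — R12 but not R22.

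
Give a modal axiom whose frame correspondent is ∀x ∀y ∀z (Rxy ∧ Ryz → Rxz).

□p → □□p

A defining formula is □p → □□p (the 4 axiom).
Suppose □p→□□p is valid. Take Rxy, Ryz and set V(p)={w : Rxw}. Then □p at x, so □□p at x, so □p at y, so p at z, i.e. Rxz.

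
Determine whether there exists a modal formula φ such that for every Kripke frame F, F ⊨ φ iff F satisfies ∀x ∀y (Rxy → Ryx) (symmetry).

Yes: it is symmetry, defined by the B schema p → □◇p.
Suppose p→□◇p is valid. Take Rxy and set V(p)={x}. Then p at x, so □◇p at x, so ◇p at y, so some z with Ryz has p; z=x, i.e. Ryx.

Yes, by p → □◇p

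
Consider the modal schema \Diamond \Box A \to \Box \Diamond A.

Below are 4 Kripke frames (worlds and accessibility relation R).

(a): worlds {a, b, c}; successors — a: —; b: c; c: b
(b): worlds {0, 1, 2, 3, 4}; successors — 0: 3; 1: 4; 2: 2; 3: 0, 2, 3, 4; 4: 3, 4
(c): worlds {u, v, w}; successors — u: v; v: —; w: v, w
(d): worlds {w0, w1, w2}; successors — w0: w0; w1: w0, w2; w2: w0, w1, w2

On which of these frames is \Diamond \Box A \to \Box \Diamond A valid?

(a), (d)

Frame correspondent (Sahlqvist): \forall x \forall y \forall z (Rxy \wedge Rxz \to \exists w (Ryw \wedge Rzw)) — i.e. convergence.
(a): satisfies the condition.
(b): fails — R34 and R32 but 4 and 2 have no common successor.
(c): fails — Ruv and Ruv but v and v have no common successor.
(d): satisfies the condition.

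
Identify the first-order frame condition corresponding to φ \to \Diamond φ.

Equivalently (dual form): □φ → φ.
Suppose □φ→φ is valid. At any x set V(φ)={w : Rxw}. Then □φ holds at x, so φ holds at x, i.e. Rxx.
Conversely, any frame satisfying \forall x Rxx validates the schema.
Frame condition: \forall x Rxx.

reflexivity: \forall x Rxx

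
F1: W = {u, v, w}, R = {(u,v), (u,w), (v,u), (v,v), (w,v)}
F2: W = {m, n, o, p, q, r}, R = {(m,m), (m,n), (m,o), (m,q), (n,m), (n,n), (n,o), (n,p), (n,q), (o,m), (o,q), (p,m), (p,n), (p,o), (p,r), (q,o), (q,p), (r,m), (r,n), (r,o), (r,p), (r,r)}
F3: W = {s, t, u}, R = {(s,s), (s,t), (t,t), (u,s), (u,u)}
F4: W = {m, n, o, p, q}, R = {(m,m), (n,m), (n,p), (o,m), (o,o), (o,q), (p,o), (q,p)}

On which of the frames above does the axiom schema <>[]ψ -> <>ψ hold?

The schema corresponds to a generalized confluence (Geach) condition: forall x forall y (xRy -> exists w (yRw & xRw)).
F1: ✓.
F2: fails — oRq but no w with qRw and oRw.
F3: ✓.
F4: fails — nRp but no w with pRw and nRw.

F1, F3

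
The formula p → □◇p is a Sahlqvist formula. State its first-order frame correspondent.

This schema is the B axiom.
It corresponds to symmetry: ∀x ∀y (Rxy → Ryx).

symmetry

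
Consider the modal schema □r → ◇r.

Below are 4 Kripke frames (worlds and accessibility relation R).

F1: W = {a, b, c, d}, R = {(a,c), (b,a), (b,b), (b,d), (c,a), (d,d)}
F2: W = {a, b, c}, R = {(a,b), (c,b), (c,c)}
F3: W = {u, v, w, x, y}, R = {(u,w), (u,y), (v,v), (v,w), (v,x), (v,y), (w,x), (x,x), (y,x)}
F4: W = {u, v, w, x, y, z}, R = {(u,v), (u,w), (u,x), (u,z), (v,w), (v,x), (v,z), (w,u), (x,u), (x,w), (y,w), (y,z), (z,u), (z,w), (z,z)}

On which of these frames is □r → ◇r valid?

The schema corresponds to seriality: ∀x ∃y Rxy.
F1: condition met.
F2: fails — world b has no successor.
F3: condition met.
F4: condition met.

F1, F3, F4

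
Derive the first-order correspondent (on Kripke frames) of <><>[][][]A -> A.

forall x forall y (x R^2 y -> exists w (y R^3 w & x = w))

This is a Sahlqvist (Geach-type) schema ◇^2□^3A → □^0◇^0A.
Minimal-valuation argument: fix x; take any y with xR^2y and any z with xR^0z. Set V(A) to the set of worlds R-reachable from y in exactly 3 steps. Then □^3A holds at y, so the antecedent holds at x; validity forces ◇^0A at z, giving a w with zR^0w and yR^3w.
First-order correspondent: forall x forall y (x R^2 y -> exists w (y R^3 w & x = w)).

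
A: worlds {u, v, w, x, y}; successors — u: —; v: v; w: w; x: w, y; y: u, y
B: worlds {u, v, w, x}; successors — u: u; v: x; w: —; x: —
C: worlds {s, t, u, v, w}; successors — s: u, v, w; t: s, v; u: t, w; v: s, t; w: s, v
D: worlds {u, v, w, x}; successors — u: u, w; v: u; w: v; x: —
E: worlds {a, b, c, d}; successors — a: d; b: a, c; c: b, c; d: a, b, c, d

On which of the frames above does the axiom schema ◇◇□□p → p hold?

B

Frame correspondent (Sahlqvist): ∀x ∀y (xR²y → ∃w (yR²w ∧ x = w)) — i.e. a generalized confluence (Geach) condition.
A: fails — xR²u but no t with uR²t and x=t.
B: ✓.
C: fails — tR²u but no w* with uR²w* and t=w*.
D: fails — vR²w but no t with wR²t and v=t.
E: fails — aR²b but no w with bR²w and a=w.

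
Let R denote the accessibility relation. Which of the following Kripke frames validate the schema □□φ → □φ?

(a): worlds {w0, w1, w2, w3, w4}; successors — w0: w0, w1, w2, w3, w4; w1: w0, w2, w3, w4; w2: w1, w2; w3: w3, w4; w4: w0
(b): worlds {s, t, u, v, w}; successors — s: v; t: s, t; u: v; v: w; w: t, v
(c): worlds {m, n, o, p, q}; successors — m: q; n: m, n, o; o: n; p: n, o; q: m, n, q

Frame correspondent (Sahlqvist): ∀x ∀y (Rxy → ∃z (Rxz ∧ Rzy)) — i.e. density.
(a): holds.
(b): fails — Ruv but no z with Ruz and Rzv.
(c): holds.
Valid on: (a), (c).

(a), (c)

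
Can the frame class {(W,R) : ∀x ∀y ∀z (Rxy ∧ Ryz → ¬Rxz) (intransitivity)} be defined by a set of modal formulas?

Not definable by any modal formula

Modal frame validity is preserved under surjective bounded morphisms.
The 7-cycle (worlds a,b,c,d,e,f,g with a→b→c→d→e→f→g→a) is intransitive. Mapping every world to a single reflexive point • is a surjective bounded morphism; the reflexive point is not intransitive (R••∧R•• but R••).
So no modal formula (or set of formulas) defines exactly the intransitive frames.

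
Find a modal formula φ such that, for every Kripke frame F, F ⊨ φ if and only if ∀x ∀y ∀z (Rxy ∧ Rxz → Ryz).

The condition is the Euclidean property. The 5 schema ◇p → □◇p defines it.
Suppose ◇p→□◇p is valid. Take Rxy, Rxz and set V(p)={y}. Then ◇p at x, so □◇p at x, so ◇p at z, so some w with Rzw has p; w=y, i.e. Rzy. By symmetry of the argument, Ryz.

◇p → □◇p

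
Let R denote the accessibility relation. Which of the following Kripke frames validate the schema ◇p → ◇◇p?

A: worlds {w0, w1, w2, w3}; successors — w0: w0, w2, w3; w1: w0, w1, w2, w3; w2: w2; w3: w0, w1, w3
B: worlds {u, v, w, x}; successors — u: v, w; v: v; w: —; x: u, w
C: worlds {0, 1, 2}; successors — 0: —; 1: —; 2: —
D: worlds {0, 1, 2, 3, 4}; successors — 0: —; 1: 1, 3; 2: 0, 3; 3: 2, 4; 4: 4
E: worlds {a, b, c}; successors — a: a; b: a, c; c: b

A, C

This is the axiom for a generalized confluence (Geach) condition; its first-order frame correspondent is ∀x ∀y (xRy → ∃w (y = w ∧ xR²w)).
A: condition met.
B: fails — uRw but no t with w=t and uR²t.
C: condition met.
D: fails — 2R0 but no w with 0=w and 2R²w.
E: fails — bRc but no w with c=w and bR²w.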